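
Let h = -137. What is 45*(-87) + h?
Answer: -4052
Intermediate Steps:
45*(-87) + h = 45*(-87) - 137 = -3915 - 137 = -4052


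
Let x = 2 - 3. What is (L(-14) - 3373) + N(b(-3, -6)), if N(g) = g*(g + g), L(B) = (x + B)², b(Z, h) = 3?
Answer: -3130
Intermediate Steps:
x = -1
L(B) = (-1 + B)²
N(g) = 2*g² (N(g) = g*(2*g) = 2*g²)
(L(-14) - 3373) + N(b(-3, -6)) = ((-1 - 14)² - 3373) + 2*3² = ((-15)² - 3373) + 2*9 = (225 - 3373) + 18 = -3148 + 18 = -3130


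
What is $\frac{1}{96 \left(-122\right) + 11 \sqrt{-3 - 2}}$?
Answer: $- \frac{11712}{137171549} - \frac{11 i \sqrt{5}}{137171549} \approx -8.5382 \cdot 10^{-5} - 1.7931 \cdot 10^{-7} i$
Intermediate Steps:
$\frac{1}{96 \left(-122\right) + 11 \sqrt{-3 - 2}} = \frac{1}{-11712 + 11 \sqrt{-5}} = \frac{1}{-11712 + 11 i \sqrt{5}}$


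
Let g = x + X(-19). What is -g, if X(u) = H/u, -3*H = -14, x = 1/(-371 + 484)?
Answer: 1525/6441 ≈ 0.23676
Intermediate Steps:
x = 1/113 ≈ 0.0088496
H = 14/3 (H = -1/3*(-14) = 14/3 ≈ 4.6667)
X(u) = 14/(3*u)
g = -1525/6441 (g = 1/113 + (14/3)/(-19) = 1/113 + (14/3)*(-1/19) = 1/113 - 14/57 = -1525/6441 ≈ -0.23676)
-g = -1*(-1525/6441) = 1525/6441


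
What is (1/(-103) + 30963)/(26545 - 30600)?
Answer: -3189188/417665 ≈ -7.6358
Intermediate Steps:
(1/(-103) + 30963)/(26545 - 30600) = (-1/103 + 30963)/(-4055) = (3189188/103)*(-1/4055) = -3189188/417665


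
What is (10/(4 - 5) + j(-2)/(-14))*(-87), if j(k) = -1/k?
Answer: 24447/28 ≈ 873.11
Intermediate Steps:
(10/(4 - 5) + j(-2)/(-14))*(-87) = (10/(4 - 5) - 1/(-2)/(-14))*(-87) = (10/(-1) - 1*(-½)*(-1/14))*(-87) = (10*(-1) + (½)*(-1/14))*(-87) = (-10 - 1/28)*(-87) = -281/28*(-87) = 24447/28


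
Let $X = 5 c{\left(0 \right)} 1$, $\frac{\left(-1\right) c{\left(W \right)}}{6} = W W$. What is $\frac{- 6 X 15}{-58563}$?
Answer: $0$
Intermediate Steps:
$c{\left(W \right)} = - 6 W^{2}$ ($c{\left(W \right)} = - 6 W W = - 6 W^{2}$)
$X = 0$ ($X = 5 \left(- 6 \cdot 0^{2}\right) 1 = 5 \left(\left(-6\right) 0\right) 1 = 5 \cdot 0 \cdot 1 = 0 \cdot 1 = 0$)
$\frac{- 6 X 15}{-58563} = \frac{\left(-6\right) 0 \cdot 15}{-58563} = 0 \cdot 15 \left(- \frac{1}{58563}\right) = 0 \left(- \frac{1}{58563}\right) = 0$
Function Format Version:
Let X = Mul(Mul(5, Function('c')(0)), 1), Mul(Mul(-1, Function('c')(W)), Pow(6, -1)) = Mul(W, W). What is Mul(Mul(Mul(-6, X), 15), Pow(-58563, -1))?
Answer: 0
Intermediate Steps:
Function('c')(W) = Mul(-6, Pow(W, 2)) (Function('c')(W) = Mul(-6, Mul(W, W)) = Mul(-6, Pow(W, 2)))
X = 0 (X = Mul(Mul(5, Mul(-6, Pow(0, 2))), 1) = Mul(Mul(5, Mul(-6, 0)), 1) = Mul(Mul(5, 0), 1) = Mul(0, 1) = 0)
Mul(Mul(Mul(-6, X), 15), Pow(-58563, -1)) = Mul(Mul(Mul(-6, 0), 15), Pow(-58563, -1)) = Mul(Mul(0, 15), Rational(-1, 58563)) = Mul(0, Rational(-1, 58563)) = 0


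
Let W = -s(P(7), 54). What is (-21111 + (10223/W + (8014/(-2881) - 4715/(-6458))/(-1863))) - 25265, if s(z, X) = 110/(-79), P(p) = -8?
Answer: -12402491610650701/317735392095 ≈ -39034.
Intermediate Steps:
s(z, X) = -110/79 (s(z, X) = 110*(-1/79) = -110/79)
W = 110/79 (W = -1*(-110/79) = 110/79 ≈ 1.3924)
(-21111 + (10223/W + (8014/(-2881) - 4715/(-6458))/(-1863))) - 25265 = (-21111 + (10223/(110/79) + (8014/(-2881) - 4715/(-6458))/(-1863))) - 25265 = (-21111 + (10223*(79/110) + (8014*(-1/2881) - 4715*(-1/6458))*(-1/1863))) - 25265 = (-21111 + (807617/110 + (-8014/2881 + 4715/6458)*(-1/1863))) - 25265 = (-21111 + (807617/110 - 38170497/18605498*(-1/1863))) - 25265 = (-21111 + (807617/110 + 12723499/11554014258)) - 25265 = (-21111 + 2332804933147019/317735392095) - 25265 = -4374906929370526/317735392095 - 25265 = -12402491610650701/317735392095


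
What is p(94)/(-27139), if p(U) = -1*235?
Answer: 235/27139 ≈ 0.0086591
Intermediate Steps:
p(U) = -235
p(94)/(-27139) = -235/(-27139) = -235*(-1/27139) = 235/27139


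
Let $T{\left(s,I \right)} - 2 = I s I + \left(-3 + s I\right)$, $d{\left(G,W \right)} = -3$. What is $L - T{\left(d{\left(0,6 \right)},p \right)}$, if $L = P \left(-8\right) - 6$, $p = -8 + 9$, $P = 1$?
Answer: $-7$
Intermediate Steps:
$p = 1$
$T{\left(s,I \right)} = -1 + I s + s I^{2}$ ($T{\left(s,I \right)} = 2 + \left(I s I + \left(-3 + s I\right)\right) = 2 + \left(s I^{2} + \left(-3 + I s\right)\right) = 2 + \left(-3 + I s + s I^{2}\right) = -1 + I s + s I^{2}$)
$L = -14$ ($L = 1 \left(-8\right) - 6 = -8 - 6 = -14$)
$L - T{\left(d{\left(0,6 \right)},p \right)} = -14 - \left(-1 + 1 \left(-3\right) - 3 \cdot 1^{2}\right) = -14 - \left(-1 - 3 - 3\right) = -14 - -7 = -14 + 7 = -7$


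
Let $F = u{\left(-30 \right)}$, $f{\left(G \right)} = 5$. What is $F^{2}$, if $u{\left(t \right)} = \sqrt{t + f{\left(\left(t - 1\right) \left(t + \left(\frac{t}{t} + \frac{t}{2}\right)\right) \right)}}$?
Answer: $-25$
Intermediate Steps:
$u{\left(t \right)} = \sqrt{5 + t}$ ($u{\left(t \right)} = \sqrt{t + 5} = \sqrt{5 + t}$)
$F = 5 i$ ($F = \sqrt{5 - 30} = \sqrt{-25} = 5 i \approx 5.0 i$)
$F^{2} = \left(5 i\right)^{2} = -25$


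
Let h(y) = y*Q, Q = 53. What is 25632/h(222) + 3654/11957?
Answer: 58245798/23447677 ≈ 2.4841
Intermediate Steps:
h(y) = 53*y (h(y) = y*53 = 53*y)
25632/h(222) + 3654/11957 = 25632/((53*222)) + 3654/11957 = 25632/11766 + 3654*(1/11957) = 25632*(1/11766) + 3654/11957 = 4272/1961 + 3654/11957 = 58245798/23447677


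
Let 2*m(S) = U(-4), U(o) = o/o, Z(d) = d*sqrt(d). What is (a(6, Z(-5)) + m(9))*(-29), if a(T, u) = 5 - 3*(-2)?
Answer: -667/2 ≈ -333.50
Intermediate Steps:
Z(d) = d**(3/2)
U(o) = 1
m(S) = 1/2 (m(S) = (1/2)*1 = 1/2)
a(T, u) = 11 (a(T, u) = 5 + 6 = 11)
(a(6, Z(-5)) + m(9))*(-29) = (11 + 1/2)*(-29) = (23/2)*(-29) = -667/2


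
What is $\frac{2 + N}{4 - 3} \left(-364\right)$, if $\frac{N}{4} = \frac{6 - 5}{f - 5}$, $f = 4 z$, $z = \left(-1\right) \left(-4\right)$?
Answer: $- \frac{9464}{11} \approx -860.36$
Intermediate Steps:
$z = 4$
$f = 16$ ($f = 4 \cdot 4 = 16$)
$N = \frac{4}{11}$ ($N = 4 \frac{6 - 5}{16 - 5} = 4 \cdot 1 \cdot \frac{1}{11} = 4 \cdot \frac{1}{11} = \frac{4}{11} \approx 0.36364$)
$\frac{2 + N}{4 - 3} \left(-364\right) = \frac{2 + \frac{4}{11}}{4 - 3} \left(-364\right) = \frac{26}{11 \cdot 1} \left(-364\right) = \frac{26}{11} \cdot 1 \left(-364\right) = \frac{26}{11} \left(-364\right) = - \frac{9464}{11}$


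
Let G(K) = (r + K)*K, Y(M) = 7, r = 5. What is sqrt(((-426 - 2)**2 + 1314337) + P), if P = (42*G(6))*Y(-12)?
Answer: 5*sqrt(60677) ≈ 1231.6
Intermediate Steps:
G(K) = K*(5 + K) (G(K) = (5 + K)*K = K*(5 + K))
P = 19404 (P = (42*(6*(5 + 6)))*7 = (42*(6*11))*7 = (42*66)*7 = 2772*7 = 19404)
sqrt(((-426 - 2)**2 + 1314337) + P) = sqrt(((-426 - 2)**2 + 1314337) + 19404) = sqrt(((-428)**2 + 1314337) + 19404) = sqrt((183184 + 1314337) + 19404) = sqrt(1497521 + 19404) = sqrt(1516925) = 5*sqrt(60677)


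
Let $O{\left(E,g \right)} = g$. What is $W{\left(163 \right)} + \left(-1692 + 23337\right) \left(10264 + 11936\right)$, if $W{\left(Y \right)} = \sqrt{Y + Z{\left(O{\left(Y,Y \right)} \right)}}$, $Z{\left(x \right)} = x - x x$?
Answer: $480519000 + i \sqrt{26243} \approx 4.8052 \cdot 10^{8} + 162.0 i$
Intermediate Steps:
$Z{\left(x \right)} = x - x^{2}$
$W{\left(Y \right)} = \sqrt{Y + Y \left(1 - Y\right)}$
$W{\left(163 \right)} + \left(-1692 + 23337\right) \left(10264 + 11936\right) = \sqrt{163 \left(2 - 163\right)} + \left(-1692 + 23337\right) \left(10264 + 11936\right) = \sqrt{163 \left(2 - 163\right)} + 21645 \cdot 22200 = \sqrt{163 \left(-161\right)} + 480519000 = \sqrt{-26243} + 480519000 = i \sqrt{26243} + 480519000 = 480519000 + i \sqrt{26243}$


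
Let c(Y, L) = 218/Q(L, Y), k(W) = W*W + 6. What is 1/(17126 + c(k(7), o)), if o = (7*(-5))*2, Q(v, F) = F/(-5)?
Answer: 11/188168 ≈ 5.8458e-5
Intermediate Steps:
Q(v, F) = -F/5 (Q(v, F) = F*(-1/5) = -F/5)
o = -70 (o = -35*2 = -70)
k(W) = 6 + W**2 (k(W) = W**2 + 6 = 6 + W**2)
c(Y, L) = -1090/Y (c(Y, L) = 218/((-Y/5)) = 218*(-5/Y) = -1090/Y)
1/(17126 + c(k(7), o)) = 1/(17126 - 1090/(6 + 7**2)) = 1/(17126 - 1090/(6 + 49)) = 1/(17126 - 1090/55) = 1/(17126 - 1090*1/55) = 1/(17126 - 218/11) = 1/(188168/11) = 11/188168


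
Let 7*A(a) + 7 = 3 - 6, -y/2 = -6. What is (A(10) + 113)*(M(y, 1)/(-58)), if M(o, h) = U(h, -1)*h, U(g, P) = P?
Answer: 781/406 ≈ 1.9236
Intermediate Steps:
y = 12 (y = -2*(-6) = 12)
M(o, h) = -h
A(a) = -10/7 (A(a) = -1 + (3 - 6)/7 = -1 + (⅐)*(-3) = -1 - 3/7 = -10/7)
(A(10) + 113)*(M(y, 1)/(-58)) = (-10/7 + 113)*(-1*1/(-58)) = 781*(-1*(-1/58))/7 = (781/7)*(1/58) = 781/406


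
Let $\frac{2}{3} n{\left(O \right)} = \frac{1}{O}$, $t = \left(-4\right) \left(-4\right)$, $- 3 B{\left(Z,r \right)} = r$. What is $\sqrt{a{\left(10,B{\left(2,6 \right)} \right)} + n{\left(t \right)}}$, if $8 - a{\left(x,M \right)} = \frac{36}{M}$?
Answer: $\frac{\sqrt{1670}}{8} \approx 5.1082$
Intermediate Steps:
$B{\left(Z,r \right)} = - \frac{r}{3}$
$a{\left(x,M \right)} = 8 - \frac{36}{M}$
$t = 16$
$n{\left(O \right)} = \frac{3}{2 O}$
$\sqrt{a{\left(10,B{\left(2,6 \right)} \right)} + n{\left(t \right)}} = \sqrt{\left(8 - \frac{36}{\left(- \frac{1}{3}\right) 6}\right) + \frac{3}{2 \cdot 16}} = \sqrt{\left(8 - \frac{36}{-2}\right) + \frac{3}{2} \cdot \frac{1}{16}} = \sqrt{\left(8 - -18\right) + \frac{3}{32}} = \sqrt{\left(8 + 18\right) + \frac{3}{32}} = \sqrt{26 + \frac{3}{32}} = \sqrt{\frac{835}{32}} = \frac{\sqrt{1670}}{8}$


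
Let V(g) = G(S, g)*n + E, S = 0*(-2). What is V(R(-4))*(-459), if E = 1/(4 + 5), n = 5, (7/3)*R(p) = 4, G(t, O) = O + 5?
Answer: -108222/7 ≈ -15460.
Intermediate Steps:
S = 0
G(t, O) = 5 + O
R(p) = 12/7 (R(p) = (3/7)*4 = 12/7)
E = ⅑ (E = 1/9 = ⅑ ≈ 0.11111)
V(g) = 226/9 + 5*g (V(g) = (5 + g)*5 + ⅑ = (25 + 5*g) + ⅑ = 226/9 + 5*g)
V(R(-4))*(-459) = (226/9 + 5*(12/7))*(-459) = (226/9 + 60/7)*(-459) = (2122/63)*(-459) = -108222/7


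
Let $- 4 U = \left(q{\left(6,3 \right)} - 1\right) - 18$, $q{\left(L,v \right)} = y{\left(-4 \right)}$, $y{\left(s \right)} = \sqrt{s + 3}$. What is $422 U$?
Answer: $\frac{4009}{2} - \frac{211 i}{2} \approx 2004.5 - 105.5 i$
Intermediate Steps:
$y{\left(s \right)} = \sqrt{3 + s}$
$q{\left(L,v \right)} = i$ ($q{\left(L,v \right)} = \sqrt{3 - 4} = \sqrt{-1} = i$)
$U = \frac{19}{4} - \frac{i}{4}$ ($U = - \frac{\left(i - 1\right) - 18}{4} = - \frac{\left(-1 + i\right) - 18}{4} = - \frac{-19 + i}{4} = \frac{19}{4} - \frac{i}{4} \approx 4.75 - 0.25 i$)
$422 U = 422 \left(\frac{19}{4} - \frac{i}{4}\right) = \frac{4009}{2} - \frac{211 i}{2}$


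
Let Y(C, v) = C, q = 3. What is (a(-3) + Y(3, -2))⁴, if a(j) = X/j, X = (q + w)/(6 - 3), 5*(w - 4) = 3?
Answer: 88529281/4100625 ≈ 21.589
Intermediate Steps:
w = 23/5 (w = 4 + (⅕)*3 = 4 + ⅗ = 23/5 ≈ 4.6000)
X = 38/15 (X = (3 + 23/5)/(6 - 3) = (38/5)/3 = (38/5)*(⅓) = 38/15 ≈ 2.5333)
a(j) = 38/(15*j)
(a(-3) + Y(3, -2))⁴ = ((38/15)/(-3) + 3)⁴ = ((38/15)*(-⅓) + 3)⁴ = (-38/45 + 3)⁴ = (97/45)⁴ = 88529281/4100625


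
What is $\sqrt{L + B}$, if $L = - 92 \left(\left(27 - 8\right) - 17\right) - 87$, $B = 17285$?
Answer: $\sqrt{17014} \approx 130.44$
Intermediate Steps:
$L = -271$ ($L = - 92 \left(19 - 17\right) - 87 = \left(-92\right) 2 - 87 = -184 - 87 = -271$)
$\sqrt{L + B} = \sqrt{-271 + 17285} = \sqrt{17014}$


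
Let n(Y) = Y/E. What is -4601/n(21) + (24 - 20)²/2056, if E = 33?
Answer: -13007013/1799 ≈ -7230.1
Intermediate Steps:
n(Y) = Y/33
-4601/n(21) + (24 - 20)²/2056 = -4601/((1/33)*21) + (24 - 20)²/2056 = -4601/7/11 + 4²*(1/2056) = -4601*11/7 + 16*(1/2056) = -50611/7 + 2/257 = -13007013/1799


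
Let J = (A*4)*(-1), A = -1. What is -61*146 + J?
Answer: -8902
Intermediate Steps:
J = 4 (J = -1*4*(-1) = -4*(-1) = 4)
-61*146 + J = -61*146 + 4 = -8906 + 4 = -8902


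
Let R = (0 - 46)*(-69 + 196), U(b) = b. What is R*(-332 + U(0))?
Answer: 1939544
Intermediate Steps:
R = -5842 (R = -46*127 = -5842)
R*(-332 + U(0)) = -5842*(-332 + 0) = -5842*(-332) = 1939544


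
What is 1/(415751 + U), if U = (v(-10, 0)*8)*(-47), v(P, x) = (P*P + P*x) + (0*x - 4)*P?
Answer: 1/363111 ≈ 2.7540e-6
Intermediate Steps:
v(P, x) = P**2 - 4*P + P*x (v(P, x) = (P**2 + P*x) + (0 - 4)*P = (P**2 + P*x) - 4*P = P**2 - 4*P + P*x)
U = -52640 (U = (-10*(-4 - 10 + 0)*8)*(-47) = (-10*(-14)*8)*(-47) = (140*8)*(-47) = 1120*(-47) = -52640)
1/(415751 + U) = 1/(415751 - 52640) = 1/363111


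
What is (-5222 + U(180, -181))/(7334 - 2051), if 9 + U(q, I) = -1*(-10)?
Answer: -5221/5283 ≈ -0.98826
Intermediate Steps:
U(q, I) = 1 (U(q, I) = -9 - 1*(-10) = -9 + 10 = 1)
(-5222 + U(180, -181))/(7334 - 2051) = (-5222 + 1)/(7334 - 2051) = -5221/5283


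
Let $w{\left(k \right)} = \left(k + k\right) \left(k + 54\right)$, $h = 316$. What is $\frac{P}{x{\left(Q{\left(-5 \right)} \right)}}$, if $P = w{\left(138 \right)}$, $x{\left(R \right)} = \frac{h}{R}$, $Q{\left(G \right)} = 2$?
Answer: $\frac{26496}{79} \approx 335.39$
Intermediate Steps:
$w{\left(k \right)} = 2 k \left(54 + k\right)$
$x{\left(R \right)} = \frac{316}{R}$
$P = 52992$ ($P = 2 \cdot 138 \left(54 + 138\right) = 2 \cdot 138 \cdot 192 = 52992$)
$\frac{P}{x{\left(Q{\left(-5 \right)} \right)}} = \frac{52992}{316 \cdot \frac{1}{2}} = \frac{52992}{158} = 52992 \cdot \frac{1}{158} = \frac{26496}{79}$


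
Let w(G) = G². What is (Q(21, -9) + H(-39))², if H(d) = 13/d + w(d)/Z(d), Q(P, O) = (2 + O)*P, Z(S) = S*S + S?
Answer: 278189041/12996 ≈ 21406.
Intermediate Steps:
Z(S) = S + S² (Z(S) = S² + S = S + S²)
Q(P, O) = P*(2 + O)
H(d) = 13/d + d/(1 + d) (H(d) = 13/d + d²/((d*(1 + d))) = 13/d + d²*(1/(d*(1 + d))) = 13/d + d/(1 + d))
(Q(21, -9) + H(-39))² = (21*(2 - 9) + (13 + (-39)² + 13*(-39))/((-39)*(1 - 39)))² = (21*(-7) - 1/39*(13 + 1521 - 507)/(-38))² = (-147 - 1/39*(-1/38)*1027)² = (-147 + 79/114)² = (-16679/114)² = 278189041/12996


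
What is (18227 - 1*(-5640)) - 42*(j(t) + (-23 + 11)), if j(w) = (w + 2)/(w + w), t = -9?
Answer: 73064/3 ≈ 24355.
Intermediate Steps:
j(w) = (2 + w)/(2*w) (j(w) = (2 + w)/((2*w)) = (2 + w)*(1/(2*w)) = (2 + w)/(2*w))
(18227 - 1*(-5640)) - 42*(j(t) + (-23 + 11)) = (18227 - 1*(-5640)) - 42*((1/2)*(2 - 9)/(-9) + (-23 + 11)) = (18227 + 5640) - 42*((1/2)*(-1/9)*(-7) - 12) = 23867 - 42*(7/18 - 12) = 23867 - 42*(-209)/18 = 23867 - 1*(-1463/3) = 23867 + 1463/3 = 73064/3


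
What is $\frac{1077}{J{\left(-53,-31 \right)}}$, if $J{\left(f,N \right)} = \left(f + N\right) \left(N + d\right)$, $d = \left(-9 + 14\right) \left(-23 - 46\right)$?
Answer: $\frac{359}{10528} \approx 0.0341$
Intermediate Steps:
$d = -345$ ($d = 5 \left(-69\right) = -345$)
$J{\left(f,N \right)} = \left(-345 + N\right) \left(N + f\right)$ ($J{\left(f,N \right)} = \left(f + N\right) \left(N - 345\right) = \left(N + f\right) \left(-345 + N\right) = \left(-345 + N\right) \left(N + f\right)$)
$\frac{1077}{J{\left(-53,-31 \right)}} = \frac{1077}{\left(-31\right)^{2} - -10695 - -18285 - -1643} = \frac{1077}{961 + 10695 + 18285 + 1643} = \frac{1077}{31584} = 1077 \cdot \frac{1}{31584} = \frac{359}{10528}$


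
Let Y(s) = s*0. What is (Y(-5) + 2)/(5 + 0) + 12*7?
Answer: 422/5 ≈ 84.400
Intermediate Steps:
Y(s) = 0
(Y(-5) + 2)/(5 + 0) + 12*7 = (0 + 2)/(5 + 0) + 12*7 = 2/5 + 84 = 2*(⅕) + 84 = ⅖ + 84 = 422/5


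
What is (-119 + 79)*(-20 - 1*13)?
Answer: 1320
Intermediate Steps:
(-119 + 79)*(-20 - 1*13) = -40*(-20 - 13) = -40*(-33) = 1320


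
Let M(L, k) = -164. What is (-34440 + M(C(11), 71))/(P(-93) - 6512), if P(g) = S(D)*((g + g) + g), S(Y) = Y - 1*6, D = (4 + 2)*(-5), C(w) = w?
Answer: -8651/883 ≈ -9.7973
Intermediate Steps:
D = -30 (D = 6*(-5) = -30)
S(Y) = -6 + Y (S(Y) = Y - 6 = -6 + Y)
P(g) = -108*g (P(g) = (-6 - 30)*((g + g) + g) = -36*(2*g + g) = -108*g)
(-34440 + M(C(11), 71))/(P(-93) - 6512) = (-34440 - 164)/(-108*(-93) - 6512) = -34604/(10044 - 6512) = -34604/3532 = -34604*1/3532 = -8651/883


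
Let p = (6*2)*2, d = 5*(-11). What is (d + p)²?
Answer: 961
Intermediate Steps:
d = -55
p = 24 (p = 12*2 = 24)
(d + p)² = (-55 + 24)² = (-31)² = 961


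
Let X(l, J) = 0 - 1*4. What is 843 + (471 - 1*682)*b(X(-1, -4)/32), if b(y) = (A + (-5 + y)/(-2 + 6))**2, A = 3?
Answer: 224957/1024 ≈ 219.68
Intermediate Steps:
X(l, J) = -4 (X(l, J) = 0 - 4 = -4)
b(y) = (7/4 + y/4)**2 (b(y) = (3 + (-5 + y)/(-2 + 6))**2 = (3 + (-5 + y)/4)**2 = (3 + (-5 + y)*(1/4))**2 = (3 + (-5/4 + y/4))**2 = (7/4 + y/4)**2)
843 + (471 - 1*682)*b(X(-1, -4)/32) = 843 + (471 - 1*682)*((7 - 4/32)**2/16) = 843 + (471 - 682)*((7 - 4*1/32)**2/16) = 843 - 211*(7 - 1/8)**2/16 = 843 - 211*(55/8)**2/16 = 843 - 211*3025/(16*64) = 843 - 211*3025/1024 = 843 - 638275/1024 = 224957/1024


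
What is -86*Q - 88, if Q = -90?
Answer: 7652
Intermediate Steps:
-86*Q - 88 = -86*(-90) - 88 = 7740 - 88 = 7652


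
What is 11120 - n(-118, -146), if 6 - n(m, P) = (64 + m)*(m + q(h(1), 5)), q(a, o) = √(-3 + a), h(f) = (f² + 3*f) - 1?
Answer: 17486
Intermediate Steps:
h(f) = -1 + f² + 3*f
n(m, P) = 6 - m*(64 + m) (n(m, P) = 6 - (64 + m)*(m + √(-3 + (-1 + 1² + 3*1))) = 6 - (64 + m)*(m + √(-3 + (-1 + 1 + 3))) = 6 - (64 + m)*(m + √(-3 + 3)) = 6 - (64 + m)*(m + √0) = 6 - (64 + m)*(m + 0) = 6 - (64 + m)*m = 6 - m*(64 + m))
11120 - n(-118, -146) = 11120 - (6 - 1*(-118)² - 64*(-118)) = 11120 - (6 - 1*13924 + 7552) = 11120 - (6 - 13924 + 7552) = 11120 - 1*(-6366) = 11120 + 6366 = 17486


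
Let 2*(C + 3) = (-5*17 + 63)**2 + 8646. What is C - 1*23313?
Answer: -18751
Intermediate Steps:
C = 4562 (C = -3 + ((-5*17 + 63)**2 + 8646)/2 = -3 + ((-85 + 63)**2 + 8646)/2 = -3 + ((-22)**2 + 8646)/2 = -3 + (484 + 8646)/2 = -3 + (1/2)*9130 = -3 + 4565 = 4562)
C - 1*23313 = 4562 - 1*23313 = 4562 - 23313 = -18751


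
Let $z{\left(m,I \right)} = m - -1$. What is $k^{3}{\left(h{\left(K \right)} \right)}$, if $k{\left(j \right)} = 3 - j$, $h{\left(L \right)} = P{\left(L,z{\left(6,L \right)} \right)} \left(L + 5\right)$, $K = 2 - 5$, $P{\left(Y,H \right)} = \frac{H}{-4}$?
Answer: $\frac{2197}{8} \approx 274.63$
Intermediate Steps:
$z{\left(m,I \right)} = 1 + m$ ($z{\left(m,I \right)} = m + 1 = 1 + m$)
$P{\left(Y,H \right)} = - \frac{H}{4}$ ($P{\left(Y,H \right)} = H \left(- \frac{1}{4}\right) = - \frac{H}{4}$)
$K = -3$ ($K = 2 - 5 = -3$)
$h{\left(L \right)} = - \frac{35}{4} - \frac{7 L}{4}$ ($h{\left(L \right)} = - \frac{1 + 6}{4} \left(L + 5\right) = \left(- \frac{1}{4}\right) 7 \left(5 + L\right) = - \frac{7 \left(5 + L\right)}{4} = - \frac{35}{4} - \frac{7 L}{4}$)
$k^{3}{\left(h{\left(K \right)} \right)} = \left(3 - \left(- \frac{35}{4} - - \frac{21}{4}\right)\right)^{3} = \left(3 - \left(- \frac{35}{4} + \frac{21}{4}\right)\right)^{3} = \left(3 - - \frac{7}{2}\right)^{3} = \left(3 + \frac{7}{2}\right)^{3} = \left(\frac{13}{2}\right)^{3} = \frac{2197}{8}$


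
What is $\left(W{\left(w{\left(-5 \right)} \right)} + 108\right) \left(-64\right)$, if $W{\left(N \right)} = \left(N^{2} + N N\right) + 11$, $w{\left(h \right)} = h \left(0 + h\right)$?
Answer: $-87616$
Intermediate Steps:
$w{\left(h \right)} = h^{2}$ ($w{\left(h \right)} = h h = h^{2}$)
$W{\left(N \right)} = 11 + 2 N^{2}$ ($W{\left(N \right)} = \left(N^{2} + N^{2}\right) + 11 = 2 N^{2} + 11 = 11 + 2 N^{2}$)
$\left(W{\left(w{\left(-5 \right)} \right)} + 108\right) \left(-64\right) = \left(\left(11 + 2 \left(\left(-5\right)^{2}\right)^{2}\right) + 108\right) \left(-64\right) = \left(\left(11 + 2 \cdot 25^{2}\right) + 108\right) \left(-64\right) = \left(\left(11 + 2 \cdot 625\right) + 108\right) \left(-64\right) = \left(\left(11 + 1250\right) + 108\right) \left(-64\right) = \left(1261 + 108\right) \left(-64\right) = 1369 \left(-64\right) = -87616$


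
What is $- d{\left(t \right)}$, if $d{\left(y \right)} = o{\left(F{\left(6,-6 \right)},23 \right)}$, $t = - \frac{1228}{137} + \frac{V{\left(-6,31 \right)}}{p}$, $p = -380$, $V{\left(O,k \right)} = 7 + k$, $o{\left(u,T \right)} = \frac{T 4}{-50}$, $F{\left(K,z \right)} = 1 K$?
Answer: $\frac{46}{25} \approx 1.84$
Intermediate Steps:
$F{\left(K,z \right)} = K$
$o{\left(u,T \right)} = - \frac{2 T}{25}$ ($o{\left(u,T \right)} = 4 T \left(- \frac{1}{50}\right) = - \frac{2 T}{25}$)
$t = - \frac{12417}{1370}$ ($t = - \frac{1228}{137} + \frac{7 + 31}{-380} = \left(-1228\right) \frac{1}{137} + 38 \left(- \frac{1}{380}\right) = - \frac{1228}{137} - \frac{1}{10} = - \frac{12417}{1370} \approx -9.0635$)
$d{\left(y \right)} = - \frac{46}{25}$ ($d{\left(y \right)} = \left(- \frac{2}{25}\right) 23 = - \frac{46}{25}$)
$- d{\left(t \right)} = \left(-1\right) \left(- \frac{46}{25}\right) = \frac{46}{25}$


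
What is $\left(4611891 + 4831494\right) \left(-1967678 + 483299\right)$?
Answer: $-14017562382915$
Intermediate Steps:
$\left(4611891 + 4831494\right) \left(-1967678 + 483299\right) = 9443385 \left(-1484379\right) = -14017562382915$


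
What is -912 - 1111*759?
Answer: -844161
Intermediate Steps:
-912 - 1111*759 = -912 - 843249 = -844161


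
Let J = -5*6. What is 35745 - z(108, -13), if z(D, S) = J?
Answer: 35775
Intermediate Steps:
J = -30
z(D, S) = -30
35745 - z(108, -13) = 35745 - 1*(-30) = 35745 + 30 = 35775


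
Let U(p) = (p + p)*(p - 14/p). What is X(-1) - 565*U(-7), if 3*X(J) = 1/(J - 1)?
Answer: -237301/6 ≈ -39550.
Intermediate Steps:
U(p) = 2*p*(p - 14/p) (U(p) = (2*p)*(p - 14/p) = 2*p*(p - 14/p))
X(J) = 1/(3*(-1 + J)) (X(J) = 1/(3*(J - 1)) = 1/(3*(-1 + J)))
X(-1) - 565*U(-7) = 1/(3*(-1 - 1)) - 565*(-28 + 2*(-7)²) = (⅓)/(-2) - 565*(-28 + 2*49) = (⅓)*(-½) - 565*(-28 + 98) = -⅙ - 565*70 = -⅙ - 39550 = -237301/6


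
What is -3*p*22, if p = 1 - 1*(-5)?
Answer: -396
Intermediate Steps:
p = 6 (p = 1 + 5 = 6)
-3*p*22 = -3*6*22 = -18*22 = -396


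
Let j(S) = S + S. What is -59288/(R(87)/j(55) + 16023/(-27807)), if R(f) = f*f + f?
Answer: -2747702360/3198907 ≈ -858.95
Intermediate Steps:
R(f) = f + f**2 (R(f) = f**2 + f = f + f**2)
j(S) = 2*S
-59288/(R(87)/j(55) + 16023/(-27807)) = -59288/((87*(1 + 87))/((2*55)) + 16023/(-27807)) = -59288/((87*88)/110 + 16023*(-1/27807)) = -59288/(7656*(1/110) - 5341/9269) = -59288/(348/5 - 5341/9269) = -59288/3198907/46345 = -59288*46345/3198907 = -2747702360/3198907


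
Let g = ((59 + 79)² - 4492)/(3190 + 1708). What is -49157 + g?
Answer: -120378217/2449 ≈ -49154.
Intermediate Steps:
g = 7276/2449 (g = (138² - 4492)/4898 = (19044 - 4492)*(1/4898) = 14552*(1/4898) = 7276/2449 ≈ 2.9710)
-49157 + g = -49157 + 7276/2449 = -120378217/2449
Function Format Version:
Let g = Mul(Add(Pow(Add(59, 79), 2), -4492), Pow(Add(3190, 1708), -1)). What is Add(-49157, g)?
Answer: Rational(-120378217, 2449) ≈ -49154.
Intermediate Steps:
g = Rational(7276, 2449) (g = Mul(Add(Pow(138, 2), -4492), Pow(4898, -1)) = Mul(Add(19044, -4492), Rational(1, 4898)) = Mul(14552, Rational(1, 4898)) = Rational(7276, 2449) ≈ 2.9710)
Add(-49157, g) = Add(-49157, Rational(7276, 2449)) = Rational(-120378217, 2449)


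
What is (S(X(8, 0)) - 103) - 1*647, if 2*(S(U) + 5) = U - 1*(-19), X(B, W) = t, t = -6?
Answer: -1497/2 ≈ -748.50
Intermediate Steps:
X(B, W) = -6
S(U) = 9/2 + U/2 (S(U) = -5 + (U - 1*(-19))/2 = -5 + (U + 19)/2 = -5 + (19 + U)/2 = -5 + (19/2 + U/2) = 9/2 + U/2)
(S(X(8, 0)) - 103) - 1*647 = ((9/2 + (½)*(-6)) - 103) - 1*647 = ((9/2 - 3) - 103) - 647 = (3/2 - 103) - 647 = -203/2 - 647 = -1497/2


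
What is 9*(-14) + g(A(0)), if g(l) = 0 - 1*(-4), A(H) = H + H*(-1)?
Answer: -122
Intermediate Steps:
A(H) = 0 (A(H) = H - H = 0)
g(l) = 4 (g(l) = 0 + 4 = 4)
9*(-14) + g(A(0)) = 9*(-14) + 4 = -126 + 4 = -122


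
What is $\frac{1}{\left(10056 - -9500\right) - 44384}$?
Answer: $- \frac{1}{24828} \approx -4.0277 \cdot 10^{-5}$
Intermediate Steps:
$\frac{1}{\left(10056 - -9500\right) - 44384} = \frac{1}{\left(10056 + 9500\right) - 44384} = \frac{1}{19556 - 44384} = \frac{1}{-24828} = - \frac{1}{24828}$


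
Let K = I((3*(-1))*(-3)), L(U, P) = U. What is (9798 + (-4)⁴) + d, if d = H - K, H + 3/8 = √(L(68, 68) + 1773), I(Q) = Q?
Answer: 80357/8 + √1841 ≈ 10088.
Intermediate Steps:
K = 9 (K = (3*(-1))*(-3) = -3*(-3) = 9)
H = -3/8 + √1841 (H = -3/8 + √(68 + 1773) = -3/8 + √1841 ≈ 42.532)
d = -75/8 + √1841 (d = (-3/8 + √1841) - 1*9 = (-3/8 + √1841) - 9 = -75/8 + √1841 ≈ 33.532)
(9798 + (-4)⁴) + d = (9798 + (-4)⁴) + (-75/8 + √1841) = (9798 + 256) + (-75/8 + √1841) = 10054 + (-75/8 + √1841) = 80357/8 + √1841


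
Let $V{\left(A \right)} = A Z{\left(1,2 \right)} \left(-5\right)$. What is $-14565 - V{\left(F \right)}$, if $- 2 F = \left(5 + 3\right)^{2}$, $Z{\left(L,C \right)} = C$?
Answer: $-14885$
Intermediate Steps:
$F = -32$ ($F = - \frac{\left(5 + 3\right)^{2}}{2} = - \frac{8^{2}}{2} = \left(- \frac{1}{2}\right) 64 = -32$)
$V{\left(A \right)} = - 10 A$ ($V{\left(A \right)} = A 2 \left(-5\right) = 2 A \left(-5\right) = - 10 A$)
$-14565 - V{\left(F \right)} = -14565 - \left(-10\right) \left(-32\right) = -14565 - 320 = -14885$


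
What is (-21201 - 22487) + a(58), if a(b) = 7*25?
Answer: -43513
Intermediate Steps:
a(b) = 175
(-21201 - 22487) + a(58) = (-21201 - 22487) + 175 = -43688 + 175 = -43513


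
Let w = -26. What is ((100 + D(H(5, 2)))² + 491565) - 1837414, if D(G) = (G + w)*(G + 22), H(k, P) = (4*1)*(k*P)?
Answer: -408825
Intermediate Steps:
H(k, P) = 4*P*k (H(k, P) = 4*(P*k) = 4*P*k)
D(G) = (-26 + G)*(22 + G) (D(G) = (G - 26)*(G + 22) = (-26 + G)*(22 + G))
((100 + D(H(5, 2)))² + 491565) - 1837414 = ((100 + (-572 + (4*2*5)² - 16*2*5))² + 491565) - 1837414 = ((100 + (-572 + 40² - 4*40))² + 491565) - 1837414 = ((100 + (-572 + 1600 - 160))² + 491565) - 1837414 = ((100 + 868)² + 491565) - 1837414 = (968² + 491565) - 1837414 = (937024 + 491565) - 1837414 = 1428589 - 1837414 = -408825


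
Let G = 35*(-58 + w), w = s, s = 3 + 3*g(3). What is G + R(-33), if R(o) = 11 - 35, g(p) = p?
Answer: -1634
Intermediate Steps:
R(o) = -24
s = 12 (s = 3 + 3*3 = 3 + 9 = 12)
w = 12
G = -1610 (G = 35*(-58 + 12) = 35*(-46) = -1610)
G + R(-33) = -1610 - 24 = -1634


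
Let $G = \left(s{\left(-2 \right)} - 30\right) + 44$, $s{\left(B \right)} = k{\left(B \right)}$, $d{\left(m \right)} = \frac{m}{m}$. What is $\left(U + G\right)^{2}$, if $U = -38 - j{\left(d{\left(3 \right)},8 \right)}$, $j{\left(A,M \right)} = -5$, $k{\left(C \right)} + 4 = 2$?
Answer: $441$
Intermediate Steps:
$d{\left(m \right)} = 1$
$k{\left(C \right)} = -2$ ($k{\left(C \right)} = -4 + 2 = -2$)
$s{\left(B \right)} = -2$
$U = -33$ ($U = -38 - -5 = -38 + 5 = -33$)
$G = 12$ ($G = \left(-2 - 30\right) + 44 = -32 + 44 = 12$)
$\left(U + G\right)^{2} = \left(-33 + 12\right)^{2} = \left(-21\right)^{2} = 441$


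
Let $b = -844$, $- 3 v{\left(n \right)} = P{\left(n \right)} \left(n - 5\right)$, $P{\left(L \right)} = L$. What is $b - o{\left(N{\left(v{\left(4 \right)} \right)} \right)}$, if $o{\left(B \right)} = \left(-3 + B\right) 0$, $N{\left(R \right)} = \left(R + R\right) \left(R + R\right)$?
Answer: $-844$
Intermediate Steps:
$v{\left(n \right)} = - \frac{n \left(-5 + n\right)}{3}$ ($v{\left(n \right)} = - \frac{n \left(n - 5\right)}{3} = - \frac{n \left(-5 + n\right)}{3}$)
$N{\left(R \right)} = 4 R^{2}$ ($N{\left(R \right)} = 2 R 2 R = 4 R^{2}$)
$o{\left(B \right)} = 0$
$b - o{\left(N{\left(v{\left(4 \right)} \right)} \right)} = -844 - 0 = -844 + 0 = -844$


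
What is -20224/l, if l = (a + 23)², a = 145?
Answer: -316/441 ≈ -0.71655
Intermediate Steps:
l = 28224 (l = (145 + 23)² = 168² = 28224)
-20224/l = -20224/28224 = -20224*1/28224 = -316/441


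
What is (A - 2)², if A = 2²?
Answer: 4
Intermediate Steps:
A = 4
(A - 2)² = (4 - 2)² = 2² = 4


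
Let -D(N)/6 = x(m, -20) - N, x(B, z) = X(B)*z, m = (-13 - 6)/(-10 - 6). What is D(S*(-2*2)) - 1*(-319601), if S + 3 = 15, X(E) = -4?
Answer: 318833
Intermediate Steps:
m = 19/16 (m = -19/(-16) = -19*(-1/16) = 19/16 ≈ 1.1875)
x(B, z) = -4*z
S = 12 (S = -3 + 15 = 12)
D(N) = -480 + 6*N (D(N) = -6*(-4*(-20) - N) = -6*(80 - N) = -480 + 6*N)
D(S*(-2*2)) - 1*(-319601) = (-480 + 6*(12*(-2*2))) - 1*(-319601) = (-480 + 6*(12*(-4))) + 319601 = (-480 + 6*(-48)) + 319601 = (-480 - 288) + 319601 = -768 + 319601 = 318833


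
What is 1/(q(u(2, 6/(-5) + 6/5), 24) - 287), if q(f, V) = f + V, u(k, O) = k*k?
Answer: -1/259 ≈ -0.0038610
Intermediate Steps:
u(k, O) = k²
q(f, V) = V + f
1/(q(u(2, 6/(-5) + 6/5), 24) - 287) = 1/((24 + 2²) - 287) = 1/((24 + 4) - 287) = 1/(28 - 287) = 1/(-259) = -1/259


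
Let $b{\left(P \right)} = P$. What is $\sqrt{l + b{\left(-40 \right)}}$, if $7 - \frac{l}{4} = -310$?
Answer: $2 \sqrt{307} \approx 35.043$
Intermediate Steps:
$l = 1268$ ($l = 28 - -1240 = 28 + 1240 = 1268$)
$\sqrt{l + b{\left(-40 \right)}} = \sqrt{1268 - 40} = \sqrt{1228} = 2 \sqrt{307}$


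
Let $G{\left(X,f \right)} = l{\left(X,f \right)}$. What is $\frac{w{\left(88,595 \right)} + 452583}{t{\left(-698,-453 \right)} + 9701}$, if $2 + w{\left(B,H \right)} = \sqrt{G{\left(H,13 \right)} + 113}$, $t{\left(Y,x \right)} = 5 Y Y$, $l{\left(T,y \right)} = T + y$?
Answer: $\frac{452581}{2445721} + \frac{\sqrt{721}}{2445721} \approx 0.18506$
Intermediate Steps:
$G{\left(X,f \right)} = X + f$
$t{\left(Y,x \right)} = 5 Y^{2}$
$w{\left(B,H \right)} = -2 + \sqrt{126 + H}$ ($w{\left(B,H \right)} = -2 + \sqrt{\left(H + 13\right) + 113} = -2 + \sqrt{\left(13 + H\right) + 113} = -2 + \sqrt{126 + H}$)
$\frac{w{\left(88,595 \right)} + 452583}{t{\left(-698,-453 \right)} + 9701} = \frac{\left(-2 + \sqrt{126 + 595}\right) + 452583}{5 \left(-698\right)^{2} + 9701} = \frac{\left(-2 + \sqrt{721}\right) + 452583}{5 \cdot 487204 + 9701} = \frac{452581 + \sqrt{721}}{2436020 + 9701} = \frac{452581 + \sqrt{721}}{2445721} = \left(452581 + \sqrt{721}\right) \frac{1}{2445721} = \frac{452581}{2445721} + \frac{\sqrt{721}}{2445721}$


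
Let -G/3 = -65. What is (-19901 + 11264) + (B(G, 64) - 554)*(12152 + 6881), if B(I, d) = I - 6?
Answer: -6955682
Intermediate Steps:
G = 195 (G = -3*(-65) = 195)
B(I, d) = -6 + I
(-19901 + 11264) + (B(G, 64) - 554)*(12152 + 6881) = (-19901 + 11264) + ((-6 + 195) - 554)*(12152 + 6881) = -8637 + (189 - 554)*19033 = -8637 - 365*19033 = -8637 - 6947045 = -6955682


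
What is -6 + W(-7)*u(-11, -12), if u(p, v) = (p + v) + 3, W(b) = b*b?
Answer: -986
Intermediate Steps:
W(b) = b²
u(p, v) = 3 + p + v
-6 + W(-7)*u(-11, -12) = -6 + (-7)²*(3 - 11 - 12) = -6 + 49*(-20) = -6 - 980 = -986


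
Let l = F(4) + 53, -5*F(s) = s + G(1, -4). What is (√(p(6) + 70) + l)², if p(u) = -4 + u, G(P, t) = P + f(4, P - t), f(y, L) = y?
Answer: 67336/25 + 3072*√2/5 ≈ 3562.3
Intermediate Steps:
G(P, t) = 4 + P (G(P, t) = P + 4 = 4 + P)
F(s) = -1 - s/5 (F(s) = -(s + (4 + 1))/5 = -(s + 5)/5 = -(5 + s)/5 = -1 - s/5)
l = 256/5 (l = (-1 - ⅕*4) + 53 = (-1 - ⅘) + 53 = -9/5 + 53 = 256/5 ≈ 51.200)
(√(p(6) + 70) + l)² = (√((-4 + 6) + 70) + 256/5)² = (√(2 + 70) + 256/5)² = (√72 + 256/5)² = (6*√2 + 256/5)² = (256/5 + 6*√2)²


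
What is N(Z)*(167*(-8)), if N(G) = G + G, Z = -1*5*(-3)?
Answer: -40080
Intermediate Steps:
Z = 15 (Z = -5*(-3) = 15)
N(G) = 2*G
N(Z)*(167*(-8)) = (2*15)*(167*(-8)) = 30*(-1336) = -40080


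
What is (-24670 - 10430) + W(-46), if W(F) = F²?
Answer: -32984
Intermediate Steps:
(-24670 - 10430) + W(-46) = (-24670 - 10430) + (-46)² = -35100 + 2116 = -32984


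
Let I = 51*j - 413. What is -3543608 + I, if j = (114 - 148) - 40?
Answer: -3547795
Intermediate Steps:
j = -74 (j = -34 - 40 = -74)
I = -4187 (I = 51*(-74) - 413 = -3774 - 413 = -4187)
-3543608 + I = -3543608 - 4187 = -3547795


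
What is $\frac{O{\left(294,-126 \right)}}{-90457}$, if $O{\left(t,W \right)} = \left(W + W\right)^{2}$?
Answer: $- \frac{63504}{90457} \approx -0.70203$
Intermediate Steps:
$O{\left(t,W \right)} = 4 W^{2}$ ($O{\left(t,W \right)} = \left(2 W\right)^{2} = 4 W^{2}$)
$\frac{O{\left(294,-126 \right)}}{-90457} = \frac{4 \left(-126\right)^{2}}{-90457} = 4 \cdot 15876 \left(- \frac{1}{90457}\right) = 63504 \left(- \frac{1}{90457}\right) = - \frac{63504}{90457}$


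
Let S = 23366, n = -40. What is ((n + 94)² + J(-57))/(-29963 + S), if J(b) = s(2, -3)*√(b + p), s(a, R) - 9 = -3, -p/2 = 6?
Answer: -324/733 - 2*I*√69/2199 ≈ -0.44202 - 0.0075549*I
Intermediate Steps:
p = -12 (p = -2*6 = -12)
s(a, R) = 6 (s(a, R) = 9 - 3 = 6)
J(b) = 6*√(-12 + b) (J(b) = 6*√(b - 12) = 6*√(-12 + b))
((n + 94)² + J(-57))/(-29963 + S) = ((-40 + 94)² + 6*√(-12 - 57))/(-29963 + 23366) = (54² + 6*√(-69))/(-6597) = (2916 + 6*(I*√69))*(-1/6597) = (2916 + 6*I*√69)*(-1/6597) = -324/733 - 2*I*√69/2199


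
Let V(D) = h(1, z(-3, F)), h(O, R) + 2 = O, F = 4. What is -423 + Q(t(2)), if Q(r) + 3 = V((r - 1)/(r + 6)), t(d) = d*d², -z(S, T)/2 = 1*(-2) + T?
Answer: -427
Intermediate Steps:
z(S, T) = 4 - 2*T (z(S, T) = -2*(1*(-2) + T) = -2*(-2 + T) = 4 - 2*T)
t(d) = d³
h(O, R) = -2 + O
V(D) = -1 (V(D) = -2 + 1 = -1)
Q(r) = -4 (Q(r) = -3 - 1 = -4)
-423 + Q(t(2)) = -423 - 4 = -427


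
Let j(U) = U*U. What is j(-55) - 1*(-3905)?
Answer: 6930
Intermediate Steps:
j(U) = U**2
j(-55) - 1*(-3905) = (-55)**2 - 1*(-3905) = 3025 + 3905 = 6930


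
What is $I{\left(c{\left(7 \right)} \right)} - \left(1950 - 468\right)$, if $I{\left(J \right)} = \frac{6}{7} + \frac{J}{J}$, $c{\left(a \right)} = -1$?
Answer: $- \frac{10361}{7} \approx -1480.1$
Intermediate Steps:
$I{\left(J \right)} = \frac{13}{7}$ ($I{\left(J \right)} = 6 \cdot \frac{1}{7} + 1 = \frac{6}{7} + 1 = \frac{13}{7}$)
$I{\left(c{\left(7 \right)} \right)} - \left(1950 - 468\right) = \frac{13}{7} - \left(1950 - 468\right) = \frac{13}{7} - 1482 = - \frac{10361}{7}$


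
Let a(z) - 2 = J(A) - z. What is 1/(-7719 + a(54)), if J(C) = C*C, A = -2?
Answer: -1/7767 ≈ -0.00012875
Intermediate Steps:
J(C) = C²
a(z) = 6 - z (a(z) = 2 + ((-2)² - z) = 2 + (4 - z) = 6 - z)
1/(-7719 + a(54)) = 1/(-7719 + (6 - 1*54)) = 1/(-7719 + (6 - 54)) = 1/(-7719 - 48) = 1/(-7767) = -1/7767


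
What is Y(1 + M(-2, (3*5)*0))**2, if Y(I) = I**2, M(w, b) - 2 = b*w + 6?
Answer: 6561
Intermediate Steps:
M(w, b) = 8 + b*w (M(w, b) = 2 + (b*w + 6) = 2 + (6 + b*w) = 8 + b*w)
Y(1 + M(-2, (3*5)*0))**2 = ((1 + (8 + ((3*5)*0)*(-2)))**2)**2 = ((1 + (8 + (15*0)*(-2)))**2)**2 = ((1 + (8 + 0*(-2)))**2)**2 = ((1 + (8 + 0))**2)**2 = ((1 + 8)**2)**2 = (9**2)**2 = 81**2 = 6561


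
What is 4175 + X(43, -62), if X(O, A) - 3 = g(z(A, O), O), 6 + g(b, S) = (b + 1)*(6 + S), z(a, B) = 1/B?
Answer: 181552/43 ≈ 4222.1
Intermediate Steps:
g(b, S) = -6 + (1 + b)*(6 + S) (g(b, S) = -6 + (b + 1)*(6 + S) = -6 + (1 + b)*(6 + S))
X(O, A) = 4 + O + 6/O (X(O, A) = 3 + (O + 6/O + O/O) = 3 + (O + 6/O + 1) = 3 + (1 + O + 6/O) = 4 + O + 6/O)
4175 + X(43, -62) = 4175 + (4 + 43 + 6/43) = 4175 + 2027/43 = 181552/43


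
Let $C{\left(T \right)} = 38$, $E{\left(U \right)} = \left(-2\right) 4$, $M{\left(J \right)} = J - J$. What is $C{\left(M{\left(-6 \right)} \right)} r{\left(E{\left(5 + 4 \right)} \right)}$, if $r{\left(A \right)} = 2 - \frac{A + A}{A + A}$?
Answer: $38$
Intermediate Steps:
$M{\left(J \right)} = 0$
$E{\left(U \right)} = -8$
$r{\left(A \right)} = 1$ ($r{\left(A \right)} = 2 - \frac{2 A}{2 A} = 2 - 2 A \frac{1}{2 A} = 2 - 1 = 1$)
$C{\left(M{\left(-6 \right)} \right)} r{\left(E{\left(5 + 4 \right)} \right)} = 38 \cdot 1 = 38$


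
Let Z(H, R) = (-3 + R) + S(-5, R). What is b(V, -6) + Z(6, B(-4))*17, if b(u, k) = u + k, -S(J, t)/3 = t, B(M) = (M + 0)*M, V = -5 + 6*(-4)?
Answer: -630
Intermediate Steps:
V = -29 (V = -5 - 24 = -29)
B(M) = M² (B(M) = M*M = M²)
S(J, t) = -3*t
b(u, k) = k + u
Z(H, R) = -3 - 2*R (Z(H, R) = (-3 + R) - 3*R = -3 - 2*R)
b(V, -6) + Z(6, B(-4))*17 = (-6 - 29) + (-3 - 2*(-4)²)*17 = -35 + (-3 - 2*16)*17 = -35 + (-3 - 32)*17 = -35 - 35*17 = -35 - 595 = -630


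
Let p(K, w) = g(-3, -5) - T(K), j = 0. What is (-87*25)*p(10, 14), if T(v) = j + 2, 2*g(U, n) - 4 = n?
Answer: 10875/2 ≈ 5437.5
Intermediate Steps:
g(U, n) = 2 + n/2
T(v) = 2 (T(v) = 0 + 2 = 2)
p(K, w) = -5/2 (p(K, w) = (2 + (1/2)*(-5)) - 1*2 = (2 - 5/2) - 2 = -1/2 - 2 = -5/2)
(-87*25)*p(10, 14) = -87*25*(-5/2) = -2175*(-5/2) = 10875/2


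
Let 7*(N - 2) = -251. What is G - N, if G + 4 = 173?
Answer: 1420/7 ≈ 202.86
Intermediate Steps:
N = -237/7 (N = 2 + (⅐)*(-251) = 2 - 251/7 = -237/7 ≈ -33.857)
G = 169 (G = -4 + 173 = 169)
G - N = 169 - 1*(-237/7) = 169 + 237/7 = 1420/7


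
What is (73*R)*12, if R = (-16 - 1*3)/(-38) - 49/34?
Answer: -14016/17 ≈ -824.47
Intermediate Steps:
R = -16/17 (R = (-16 - 3)*(-1/38) - 49*1/34 = -19*(-1/38) - 49/34 = ½ - 49/34 = -16/17 ≈ -0.94118)
(73*R)*12 = (73*(-16/17))*12 = -1168/17*12 = -14016/17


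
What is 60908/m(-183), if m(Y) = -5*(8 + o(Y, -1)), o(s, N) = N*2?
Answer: -30454/15 ≈ -2030.3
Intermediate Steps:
o(s, N) = 2*N
m(Y) = -30 (m(Y) = -5*(8 + 2*(-1)) = -5*(8 - 2) = -5*6 = -30)
60908/m(-183) = 60908/(-30) = 60908*(-1/30) = -30454/15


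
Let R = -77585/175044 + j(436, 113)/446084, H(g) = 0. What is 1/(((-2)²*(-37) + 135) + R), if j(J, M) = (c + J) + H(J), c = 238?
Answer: -19521081924/262396926883 ≈ -0.074395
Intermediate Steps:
j(J, M) = 238 + J (j(J, M) = (238 + J) + 0 = 238 + J)
R = -8622861871/19521081924 (R = -77585/175044 + (238 + 436)/446084 = -77585*1/175044 + 674*(1/446084) = -77585/175044 + 337/223042 = -8622861871/19521081924 ≈ -0.44172)
1/(((-2)²*(-37) + 135) + R) = 1/(((-2)²*(-37) + 135) - 8622861871/19521081924) = 1/((4*(-37) + 135) - 8622861871/19521081924) = 1/((-148 + 135) - 8622861871/19521081924) = 1/(-13 - 8622861871/19521081924) = 1/(-262396926883/19521081924) = -19521081924/262396926883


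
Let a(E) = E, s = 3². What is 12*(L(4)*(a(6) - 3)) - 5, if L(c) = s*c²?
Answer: 5179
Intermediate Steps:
s = 9
L(c) = 9*c²
12*(L(4)*(a(6) - 3)) - 5 = 12*((9*4²)*(6 - 3)) - 5 = 12*((9*16)*3) - 5 = 12*(144*3) - 5 = 12*432 - 5 = 5184 - 5 = 5179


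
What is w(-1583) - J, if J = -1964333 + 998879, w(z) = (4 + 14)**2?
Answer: 965778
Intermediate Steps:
w(z) = 324 (w(z) = 18**2 = 324)
J = -965454
w(-1583) - J = 324 - 1*(-965454) = 324 + 965454 = 965778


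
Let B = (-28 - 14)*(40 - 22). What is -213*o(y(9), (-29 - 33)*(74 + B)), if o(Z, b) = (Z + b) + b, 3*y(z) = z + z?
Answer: -18014262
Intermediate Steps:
B = -756 (B = -42*18 = -756)
y(z) = 2*z/3 (y(z) = (z + z)/3 = (2*z)/3 = 2*z/3)
o(Z, b) = Z + 2*b
-213*o(y(9), (-29 - 33)*(74 + B)) = -213*((2/3)*9 + 2*((-29 - 33)*(74 - 756))) = -213*(6 + 2*(-62*(-682))) = -213*(6 + 2*42284) = -213*(6 + 84568) = -213*84574 = -18014262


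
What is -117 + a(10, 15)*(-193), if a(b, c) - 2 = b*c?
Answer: -29453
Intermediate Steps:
a(b, c) = 2 + b*c
-117 + a(10, 15)*(-193) = -117 + (2 + 10*15)*(-193) = -117 + (2 + 150)*(-193) = -117 + 152*(-193) = -117 - 29336 = -29453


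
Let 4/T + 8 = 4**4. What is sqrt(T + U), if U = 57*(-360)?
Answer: I*sqrt(78878818)/62 ≈ 143.25*I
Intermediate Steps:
T = 1/62 (T = 4/(-8 + 4**4) = 4/(-8 + 256) = 4/248 = 4*(1/248) = 1/62 ≈ 0.016129)
U = -20520
sqrt(T + U) = sqrt(1/62 - 20520) = sqrt(-1272239/62) = I*sqrt(78878818)/62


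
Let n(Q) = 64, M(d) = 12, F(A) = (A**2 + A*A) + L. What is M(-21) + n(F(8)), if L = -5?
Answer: 76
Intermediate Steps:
F(A) = -5 + 2*A**2 (F(A) = (A**2 + A*A) - 5 = (A**2 + A**2) - 5 = 2*A**2 - 5 = -5 + 2*A**2)
M(-21) + n(F(8)) = 12 + 64 = 76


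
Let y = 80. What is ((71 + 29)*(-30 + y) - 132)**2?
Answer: 23697424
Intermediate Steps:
((71 + 29)*(-30 + y) - 132)**2 = ((71 + 29)*(-30 + 80) - 132)**2 = (100*50 - 132)**2 = (5000 - 132)**2 = 4868**2 = 23697424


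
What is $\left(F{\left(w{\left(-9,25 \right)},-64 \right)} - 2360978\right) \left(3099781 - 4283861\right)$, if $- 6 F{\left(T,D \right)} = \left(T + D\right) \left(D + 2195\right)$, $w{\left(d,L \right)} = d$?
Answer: $\frac{8294660972200}{3} \approx 2.7649 \cdot 10^{12}$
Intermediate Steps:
$F{\left(T,D \right)} = - \frac{\left(2195 + D\right) \left(D + T\right)}{6}$ ($F{\left(T,D \right)} = - \frac{\left(T + D\right) \left(D + 2195\right)}{6} = - \frac{\left(D + T\right) \left(2195 + D\right)}{6} = - \frac{\left(2195 + D\right) \left(D + T\right)}{6}$)
$\left(F{\left(w{\left(-9,25 \right)},-64 \right)} - 2360978\right) \left(3099781 - 4283861\right) = \left(\left(\left(- \frac{2195}{6}\right) \left(-64\right) - - \frac{6585}{2} - \frac{\left(-64\right)^{2}}{6} - \left(- \frac{32}{3}\right) \left(-9\right)\right) - 2360978\right) \left(3099781 - 4283861\right) = \left(\left(\frac{70240}{3} + \frac{6585}{2} - \frac{2048}{3} - 96\right) - 2360978\right) \left(-1184080\right) = \left(\frac{155563}{6} - 2360978\right) \left(-1184080\right) = \left(- \frac{14010305}{6}\right) \left(-1184080\right) = \frac{8294660972200}{3}$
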